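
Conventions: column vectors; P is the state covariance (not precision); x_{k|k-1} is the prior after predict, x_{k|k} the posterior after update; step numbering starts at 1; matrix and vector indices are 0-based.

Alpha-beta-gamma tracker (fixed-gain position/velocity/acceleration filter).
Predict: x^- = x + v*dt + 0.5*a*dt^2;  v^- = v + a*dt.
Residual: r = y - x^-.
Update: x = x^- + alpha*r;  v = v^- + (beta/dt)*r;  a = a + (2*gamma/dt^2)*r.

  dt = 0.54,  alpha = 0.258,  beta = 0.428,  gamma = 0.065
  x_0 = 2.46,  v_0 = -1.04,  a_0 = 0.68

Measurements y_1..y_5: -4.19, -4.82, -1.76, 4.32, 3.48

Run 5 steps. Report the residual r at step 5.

resid = 5.0155

step 1: x_pred=1.9975  r=-6.1875  x^+=0.4012  v^+=-5.5770  a^+=-2.0785
step 2: x_pred=-2.9135  r=-1.9065  x^+=-3.4054  v^+=-8.2105  a^+=-2.9285
step 3: x_pred=-8.2660  r=6.5060  x^+=-6.5874  v^+=-4.6353  a^+=-0.0280
step 4: x_pred=-9.0946  r=13.4146  x^+=-5.6336  v^+=5.9819  a^+=5.9524
step 5: x_pred=-1.5355  r=5.0155  x^+=-0.2415  v^+=13.1715  a^+=8.1884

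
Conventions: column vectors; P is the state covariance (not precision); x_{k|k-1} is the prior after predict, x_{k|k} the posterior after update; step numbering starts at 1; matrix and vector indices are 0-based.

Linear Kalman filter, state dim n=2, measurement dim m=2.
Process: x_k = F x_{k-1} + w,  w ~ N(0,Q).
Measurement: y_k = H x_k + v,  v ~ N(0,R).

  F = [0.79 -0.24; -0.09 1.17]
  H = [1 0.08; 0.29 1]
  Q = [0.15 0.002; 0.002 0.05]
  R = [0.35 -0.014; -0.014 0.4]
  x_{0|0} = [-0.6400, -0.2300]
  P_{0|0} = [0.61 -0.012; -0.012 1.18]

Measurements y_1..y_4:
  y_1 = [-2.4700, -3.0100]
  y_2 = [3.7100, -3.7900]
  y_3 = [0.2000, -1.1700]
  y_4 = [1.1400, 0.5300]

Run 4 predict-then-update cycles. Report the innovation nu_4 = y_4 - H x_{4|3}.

innov = [-0.2967, 3.6457]

step 1: x^-=[-0.4504, -0.2115]  P^-=[0.6032 -0.3841; -0.3841 1.6728]  S=[0.9025 -0.0982; -0.0982 1.9007]  K=[0.6259 -0.0777; -0.1889 0.8117]  nu=[-2.0027, -2.6679]  x^+=[-1.4966, -1.9986]  P^+=[0.2286 -0.1061; -0.1061 0.3581]
step 2: x^-=[-0.7027, -2.2037]  P^-=[0.3536 -0.2152; -0.2152 0.5644]  S=[0.6728 -0.0865; -0.0865 0.8693]  K=[0.4896 -0.0809; -0.1808 0.5595]  nu=[4.5890, -1.3825]  x^+=[1.6558, -3.8070]  P^+=[0.1798 -0.0913; -0.0913 0.2528]
step 3: x^-=[2.2217, -4.6032]  P^-=[0.3114 -0.1682; -0.1682 0.4168]  S=[0.6372 -0.0624; -0.0624 0.7454]  K=[0.4612 -0.0658; -0.1646 0.4799]  nu=[-1.6535, 2.7889]  x^+=[1.2756, -2.9927]  P^+=[0.1689 -0.0818; -0.0818 0.2180]
step 4: x^-=[1.7260, -3.6162]  P^-=[0.2990 -0.1486; -0.1486 0.3670]  S=[0.6275 -0.0499; -0.0499 0.7060]  K=[0.4530 -0.0556; -0.1543 0.4479]  nu=[-0.2967, 3.6457]  x^+=[1.3890, -1.9376]  P^+=[0.1655 -0.0766; -0.0766 0.2035]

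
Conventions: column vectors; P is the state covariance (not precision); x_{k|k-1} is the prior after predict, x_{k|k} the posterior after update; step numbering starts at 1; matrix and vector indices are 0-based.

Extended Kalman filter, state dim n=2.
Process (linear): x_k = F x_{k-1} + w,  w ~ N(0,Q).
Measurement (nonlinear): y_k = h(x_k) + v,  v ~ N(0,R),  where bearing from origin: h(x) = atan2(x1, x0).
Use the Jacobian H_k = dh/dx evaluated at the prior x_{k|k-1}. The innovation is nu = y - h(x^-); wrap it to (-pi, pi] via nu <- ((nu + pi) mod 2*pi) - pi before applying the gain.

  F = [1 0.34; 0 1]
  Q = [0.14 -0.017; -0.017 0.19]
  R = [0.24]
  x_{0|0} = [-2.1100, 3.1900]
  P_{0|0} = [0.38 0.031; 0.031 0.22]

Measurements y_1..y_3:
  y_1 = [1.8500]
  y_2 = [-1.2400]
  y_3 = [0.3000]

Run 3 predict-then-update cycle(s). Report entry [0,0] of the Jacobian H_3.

step 1: x^-=[-1.0254, 3.1900]  P^-=[0.5665 0.0888; 0.0888 0.4100]  H_jac=[-0.2841 -0.0913]  S=[0.2938]  K=[-0.5755; -0.2134]  nu=[-0.0318]  x^+=[-1.0071, 3.1968]  P^+=[0.4692 0.0527; 0.0527 0.3966]
step 2: x^-=[0.0798, 3.1968]  P^-=[0.6909 0.1706; 0.1706 0.5866]  H_jac=[-0.3126 0.0078]  S=[0.3067]  K=[-0.6998; -0.1589]  nu=[-2.7858]  x^+=[2.0295, 3.6395]  P^+=[0.5407 0.1365; 0.1365 0.5789]
step 3: x^-=[3.2669, 3.6395]  P^-=[0.8404 0.3163; 0.3163 0.7689]  H_jac=[-0.1522 0.1366]  S=[0.2607]  K=[-0.3249; 0.2183]  nu=[-0.5393]  x^+=[3.4421, 3.5218]  P^+=[0.8129 0.3348; 0.3348 0.7565]

H_jac[0,0] = -0.1522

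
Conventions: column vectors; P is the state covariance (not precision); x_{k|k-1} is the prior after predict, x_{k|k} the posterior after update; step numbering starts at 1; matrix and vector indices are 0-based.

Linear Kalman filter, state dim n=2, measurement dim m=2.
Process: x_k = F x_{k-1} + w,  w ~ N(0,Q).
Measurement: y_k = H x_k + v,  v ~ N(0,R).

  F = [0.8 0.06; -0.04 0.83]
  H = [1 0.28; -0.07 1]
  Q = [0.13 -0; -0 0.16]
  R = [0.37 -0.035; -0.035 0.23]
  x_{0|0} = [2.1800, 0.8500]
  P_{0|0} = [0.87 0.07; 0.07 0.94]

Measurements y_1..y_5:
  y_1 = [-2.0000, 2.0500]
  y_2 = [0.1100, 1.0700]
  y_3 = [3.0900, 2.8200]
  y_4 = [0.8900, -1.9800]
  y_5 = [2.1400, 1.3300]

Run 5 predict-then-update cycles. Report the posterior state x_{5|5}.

step 1: x^-=[1.7950, 0.6183]  P^-=[0.6969 0.0653; 0.0653 0.8043]  S=[1.1665 0.2054; 0.2054 1.0286]  K=[0.6325 -0.1103; 0.1162 0.7543]  nu=[-3.9681, 1.5574]  x^+=[-0.8866, 1.3320]  P^+=[0.2464 -0.0303; -0.0303 0.1673]
step 2: x^-=[-0.6294, 1.1410]  P^-=[0.2854 -0.0196; -0.0196 0.2777]  S=[0.6662 0.0036; 0.0036 0.5118]  K=[0.4206 -0.0802; 0.0844 0.5446]  nu=[0.4199, -0.1151]  x^+=[-0.4436, 1.1138]  P^+=[0.1645 -0.0217; -0.0217 0.1208]
step 3: x^-=[-0.2880, 0.9422]  P^-=[0.2336 -0.0136; -0.0136 0.2449]  S=[0.6152 0.0039; 0.0039 0.4780]  K=[0.3740 -0.0657; 0.0861 0.5137]  nu=[3.1142, 1.8577]  x^+=[0.7546, 2.1647]  P^+=[0.1457 -0.0180; -0.0180 0.1139]
step 4: x^-=[0.7336, 1.7665]  P^-=[0.2219 -0.0109; -0.0109 0.2399]  S=[0.6046 0.0059; 0.0059 0.4725]  K=[0.3626 -0.0605; 0.0881 0.5082]  nu=[-0.3382, -3.6952]  x^+=[0.8345, -0.1411]  P^+=[0.1410 -0.0167; -0.0167 0.1126]
step 5: x^-=[0.6592, -0.1505]  P^-=[0.2190 -0.0100; -0.0100 0.2389]  S=[0.6022 0.0068; 0.0068 0.4714]  K=[0.3597 -0.0589; 0.0888 0.5071]  nu=[1.5230, 1.5267]  x^+=[1.1172, 0.7588]  P^+=[0.1397 -0.0163; -0.0163 0.1124]

x_post = [1.1172, 0.7588]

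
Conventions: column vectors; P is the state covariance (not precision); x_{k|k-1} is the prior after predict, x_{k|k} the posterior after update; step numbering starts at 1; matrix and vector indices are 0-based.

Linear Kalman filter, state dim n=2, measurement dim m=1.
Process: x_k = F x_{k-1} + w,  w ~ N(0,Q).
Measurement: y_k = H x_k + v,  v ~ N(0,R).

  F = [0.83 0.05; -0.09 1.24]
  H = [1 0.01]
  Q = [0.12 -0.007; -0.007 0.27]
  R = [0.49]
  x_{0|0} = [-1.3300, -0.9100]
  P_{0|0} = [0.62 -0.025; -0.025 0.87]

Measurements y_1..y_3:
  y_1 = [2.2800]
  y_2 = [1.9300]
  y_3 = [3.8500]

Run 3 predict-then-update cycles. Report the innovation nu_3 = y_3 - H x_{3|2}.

step 1: x^-=[-1.1494, -1.0087]  P^-=[0.5472 -0.0250; -0.0250 1.6183]  S=[1.0369]  K=[0.5275; -0.0085]  nu=[3.4395]  x^+=[0.6650, -1.0379]  P^+=[0.2587 -0.0203; -0.0203 1.6182]
step 2: x^-=[0.5000, -1.3469]  P^-=[0.3006 0.0532; 0.0532 2.7648]  S=[0.7919]  K=[0.3802; 0.1020]  nu=[1.4434]  x^+=[1.0489, -1.1996]  P^+=[0.1861 0.0224; 0.0224 2.7566]
step 3: x^-=[0.8106, -1.5819]  P^-=[0.2569 0.1730; 0.1730 4.5050]  S=[0.7509]  K=[0.3445; 0.2904]  nu=[3.0552]  x^+=[1.8631, -0.6946]  P^+=[0.1678 0.0979; 0.0979 4.4417]

innov = [3.0552]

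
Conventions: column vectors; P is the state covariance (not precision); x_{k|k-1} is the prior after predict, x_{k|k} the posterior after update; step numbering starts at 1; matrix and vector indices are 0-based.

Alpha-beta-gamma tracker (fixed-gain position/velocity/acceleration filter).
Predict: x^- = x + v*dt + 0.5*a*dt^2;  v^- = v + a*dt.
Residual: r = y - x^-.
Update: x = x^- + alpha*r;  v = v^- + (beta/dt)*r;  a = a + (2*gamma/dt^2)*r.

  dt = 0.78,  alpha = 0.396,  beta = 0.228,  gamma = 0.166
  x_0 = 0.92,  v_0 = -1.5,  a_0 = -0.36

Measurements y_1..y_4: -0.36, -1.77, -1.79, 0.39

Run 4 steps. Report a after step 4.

step 1: x_pred=-0.3595  r=-0.0005  x^+=-0.3597  v^+=-1.7809  a^+=-0.3603
step 2: x_pred=-1.8584  r=0.0884  x^+=-1.8234  v^+=-2.0361  a^+=-0.3120
step 3: x_pred=-3.5065  r=1.7165  x^+=-2.8268  v^+=-1.7777  a^+=0.6247
step 4: x_pred=-4.0234  r=4.4134  x^+=-2.2757  v^+=-0.0004  a^+=3.0330

a_post = 3.0330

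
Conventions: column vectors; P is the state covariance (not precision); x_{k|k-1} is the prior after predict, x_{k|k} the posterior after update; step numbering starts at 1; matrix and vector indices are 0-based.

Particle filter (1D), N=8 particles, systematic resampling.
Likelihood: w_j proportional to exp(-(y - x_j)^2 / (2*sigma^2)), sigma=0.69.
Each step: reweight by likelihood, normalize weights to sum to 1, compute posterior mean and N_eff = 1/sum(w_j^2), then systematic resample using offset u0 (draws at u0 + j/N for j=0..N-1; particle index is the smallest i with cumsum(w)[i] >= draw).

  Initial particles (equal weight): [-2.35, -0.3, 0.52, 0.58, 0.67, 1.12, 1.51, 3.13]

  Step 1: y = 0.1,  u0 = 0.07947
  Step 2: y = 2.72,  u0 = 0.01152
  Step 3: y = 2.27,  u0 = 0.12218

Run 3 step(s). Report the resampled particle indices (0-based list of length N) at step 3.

step 1: w=[0.0005, 0.2327, 0.2287, 0.2161, 0.1957, 0.0923, 0.0341, 0.0000]  mean=0.4593  Neff=4.9732  idx=[1, 1, 2, 2, 3, 4, 4, 5]
step 2: w=[0.0006, 0.0006, 0.0549, 0.0549, 0.0722, 0.1073, 0.1073, 0.6021]  mean=0.9168  Neff=2.5199  idx=[2, 4, 5, 6, 7, 7, 7, 7]
step 3: w=[0.0328, 0.0407, 0.0556, 0.0556, 0.2038, 0.2038, 0.2038, 0.2038]  mean=1.0283  Neff=5.7108  idx=[2, 4, 4, 5, 6, 6, 7, 7]

resampled_idx = [2, 4, 4, 5, 6, 6, 7, 7]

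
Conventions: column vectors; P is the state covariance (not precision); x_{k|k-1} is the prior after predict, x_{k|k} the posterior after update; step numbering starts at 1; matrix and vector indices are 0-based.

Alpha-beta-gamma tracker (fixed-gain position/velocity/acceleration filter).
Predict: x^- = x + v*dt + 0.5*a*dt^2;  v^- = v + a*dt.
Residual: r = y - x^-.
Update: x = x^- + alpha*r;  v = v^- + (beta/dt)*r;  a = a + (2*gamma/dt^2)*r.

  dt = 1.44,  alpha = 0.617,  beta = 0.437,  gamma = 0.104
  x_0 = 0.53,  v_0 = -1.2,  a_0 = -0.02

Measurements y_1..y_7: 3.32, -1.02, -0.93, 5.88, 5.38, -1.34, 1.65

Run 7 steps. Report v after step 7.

v_post = -1.0796

step 1: x_pred=-1.2187  r=4.5387  x^+=1.5817  v^+=0.1486  a^+=0.4353
step 2: x_pred=2.2469  r=-3.2669  x^+=0.2312  v^+=-0.2160  a^+=0.1076
step 3: x_pred=0.0317  r=-0.9617  x^+=-0.5617  v^+=-0.3530  a^+=0.0111
step 4: x_pred=-1.0584  r=6.9384  x^+=3.2226  v^+=1.7687  a^+=0.7071
step 5: x_pred=6.5026  r=-1.1226  x^+=5.8099  v^+=2.4462  a^+=0.5945
step 6: x_pred=9.9489  r=-11.2889  x^+=2.9836  v^+=-0.1236  a^+=-0.5379
step 7: x_pred=2.2480  r=-0.5980  x^+=1.8790  v^+=-1.0796  a^+=-0.5979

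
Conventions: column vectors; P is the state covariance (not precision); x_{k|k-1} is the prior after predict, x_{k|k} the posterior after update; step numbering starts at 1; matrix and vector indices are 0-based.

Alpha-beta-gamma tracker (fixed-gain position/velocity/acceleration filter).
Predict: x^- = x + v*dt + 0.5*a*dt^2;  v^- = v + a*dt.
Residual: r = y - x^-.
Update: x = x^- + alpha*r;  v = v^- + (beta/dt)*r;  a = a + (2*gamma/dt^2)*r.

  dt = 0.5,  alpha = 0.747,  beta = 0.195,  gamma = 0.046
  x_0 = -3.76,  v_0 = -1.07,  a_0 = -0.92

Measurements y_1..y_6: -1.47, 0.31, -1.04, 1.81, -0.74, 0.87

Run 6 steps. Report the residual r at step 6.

resid = 0.0161

step 1: x_pred=-4.4100  r=2.9400  x^+=-2.2138  v^+=-0.3834  a^+=0.1619
step 2: x_pred=-2.3853  r=2.6953  x^+=-0.3719  v^+=0.7487  a^+=1.1538
step 3: x_pred=0.1467  r=-1.1867  x^+=-0.7398  v^+=0.8628  a^+=0.7171
step 4: x_pred=-0.2187  r=2.0287  x^+=1.2967  v^+=2.0126  a^+=1.4637
step 5: x_pred=2.4860  r=-3.2260  x^+=0.0762  v^+=1.4863  a^+=0.2765
step 6: x_pred=0.8539  r=0.0161  x^+=0.8659  v^+=1.6308  a^+=0.2824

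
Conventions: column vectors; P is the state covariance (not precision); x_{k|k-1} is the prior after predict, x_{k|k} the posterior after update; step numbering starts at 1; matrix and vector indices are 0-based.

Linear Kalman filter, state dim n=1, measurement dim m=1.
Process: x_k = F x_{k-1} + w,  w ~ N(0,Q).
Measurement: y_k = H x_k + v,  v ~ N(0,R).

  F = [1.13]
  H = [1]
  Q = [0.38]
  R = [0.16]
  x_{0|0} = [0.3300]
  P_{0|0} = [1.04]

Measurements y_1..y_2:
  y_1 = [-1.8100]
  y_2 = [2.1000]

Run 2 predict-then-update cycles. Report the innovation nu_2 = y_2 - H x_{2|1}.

step 1: x^-=[0.3729]  P^-=[1.7080]  S=[1.8680]  K=[0.9143]  nu=[-2.1829]  x^+=[-1.6230]  P^+=[0.1463]
step 2: x^-=[-1.8340]  P^-=[0.5668]  S=[0.7268]  K=[0.7799]  nu=[3.9340]  x^+=[1.2340]  P^+=[0.1248]

innov = [3.9340]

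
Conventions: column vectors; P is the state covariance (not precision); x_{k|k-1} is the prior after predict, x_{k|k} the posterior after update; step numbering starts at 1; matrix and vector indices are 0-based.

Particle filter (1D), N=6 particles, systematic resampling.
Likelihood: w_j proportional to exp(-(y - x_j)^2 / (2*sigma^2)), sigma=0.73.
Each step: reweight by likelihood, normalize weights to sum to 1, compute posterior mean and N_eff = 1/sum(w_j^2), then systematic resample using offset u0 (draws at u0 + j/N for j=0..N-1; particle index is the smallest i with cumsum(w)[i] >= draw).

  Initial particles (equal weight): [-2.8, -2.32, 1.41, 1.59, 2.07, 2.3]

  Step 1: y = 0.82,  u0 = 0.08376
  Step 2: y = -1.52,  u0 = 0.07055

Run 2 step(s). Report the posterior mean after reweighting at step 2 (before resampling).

step 1: w=[0.0000, 0.0001, 0.4362, 0.3467, 0.1396, 0.0774]  mean=1.6332  Neff=2.9765  idx=[2, 2, 2, 3, 3, 4]
step 2: w=[0.2675, 0.2675, 0.2675, 0.0964, 0.0964, 0.0047]  mean=1.4478  Neff=4.2874  idx=[0, 0, 1, 2, 2, 4]

post_mean = 1.4478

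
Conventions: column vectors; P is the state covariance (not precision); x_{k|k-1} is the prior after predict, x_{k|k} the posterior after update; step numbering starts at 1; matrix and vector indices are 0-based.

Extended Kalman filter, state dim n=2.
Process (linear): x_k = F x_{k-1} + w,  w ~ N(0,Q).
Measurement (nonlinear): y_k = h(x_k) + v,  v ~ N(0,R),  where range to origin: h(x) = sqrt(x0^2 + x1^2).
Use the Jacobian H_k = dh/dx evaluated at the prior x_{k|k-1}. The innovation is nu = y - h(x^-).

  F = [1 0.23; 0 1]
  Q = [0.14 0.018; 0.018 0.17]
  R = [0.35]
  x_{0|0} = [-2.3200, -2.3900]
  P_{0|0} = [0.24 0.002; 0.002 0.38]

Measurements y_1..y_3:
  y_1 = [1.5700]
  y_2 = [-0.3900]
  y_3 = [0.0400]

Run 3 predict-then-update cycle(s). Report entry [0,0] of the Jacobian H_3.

H_jac[0,0] = -0.9731

step 1: x^-=[-2.8697, -2.3900]  P^-=[0.4010 0.1074; 0.1074 0.5500]  H_jac=[-0.7684 -0.6400]  S=[0.9177]  K=[-0.4107; -0.4735]  nu=[-2.1646]  x^+=[-1.9807, -1.3651]  P^+=[0.2462 -0.0710; -0.0710 0.3443]
step 2: x^-=[-2.2947, -1.3651]  P^-=[0.3718 0.0261; 0.0261 0.5143]  H_jac=[-0.8594 -0.5113]  S=[0.7820]  K=[-0.4257; -0.3649]  nu=[-3.0600]  x^+=[-0.9921, -0.2483]  P^+=[0.2301 -0.0953; -0.0953 0.4101]
step 3: x^-=[-1.0492, -0.2483]  P^-=[0.3479 0.0170; 0.0170 0.5801]  H_jac=[-0.9731 -0.2303]  S=[0.7178]  K=[-0.4771; -0.2091]  nu=[-1.0382]  x^+=[-0.5539, -0.0312]  P^+=[0.1845 -0.0546; -0.0546 0.5487]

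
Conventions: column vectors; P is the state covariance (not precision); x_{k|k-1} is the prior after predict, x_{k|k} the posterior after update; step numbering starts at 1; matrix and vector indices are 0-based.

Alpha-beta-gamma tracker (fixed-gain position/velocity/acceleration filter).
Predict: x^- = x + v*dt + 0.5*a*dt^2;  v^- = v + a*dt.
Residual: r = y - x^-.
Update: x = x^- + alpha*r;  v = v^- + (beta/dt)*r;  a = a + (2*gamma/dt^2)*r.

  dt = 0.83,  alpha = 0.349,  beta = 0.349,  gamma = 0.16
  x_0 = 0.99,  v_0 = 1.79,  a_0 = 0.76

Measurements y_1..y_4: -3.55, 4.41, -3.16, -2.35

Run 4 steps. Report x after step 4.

step 1: x_pred=2.7375  r=-6.2875  x^+=0.5432  v^+=-0.2230  a^+=-2.1606
step 2: x_pred=-0.3861  r=4.7961  x^+=1.2877  v^+=0.0004  a^+=0.0673
step 3: x_pred=1.3112  r=-4.4712  x^+=-0.2492  v^+=-1.8238  a^+=-2.0097
step 4: x_pred=-2.4552  r=0.1052  x^+=-2.4185  v^+=-3.4476  a^+=-1.9608

x_post = -2.4185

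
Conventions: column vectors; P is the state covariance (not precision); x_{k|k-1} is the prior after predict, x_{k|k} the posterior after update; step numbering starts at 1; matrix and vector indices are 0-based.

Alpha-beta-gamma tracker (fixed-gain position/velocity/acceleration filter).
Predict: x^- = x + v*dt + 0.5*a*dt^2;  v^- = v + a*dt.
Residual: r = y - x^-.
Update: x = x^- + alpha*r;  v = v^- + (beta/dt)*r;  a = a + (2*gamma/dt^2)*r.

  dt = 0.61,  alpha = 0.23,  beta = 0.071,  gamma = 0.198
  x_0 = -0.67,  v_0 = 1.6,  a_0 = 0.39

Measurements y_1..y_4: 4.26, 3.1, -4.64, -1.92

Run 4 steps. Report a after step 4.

a_post = -17.6454

step 1: x_pred=0.3786  r=3.8814  x^+=1.2713  v^+=2.2897  a^+=4.5207
step 2: x_pred=3.5091  r=-0.4091  x^+=3.4150  v^+=4.9997  a^+=4.0854
step 3: x_pred=7.2249  r=-11.8649  x^+=4.4960  v^+=6.1108  a^+=-8.5416
step 4: x_pred=6.6344  r=-8.5544  x^+=4.6669  v^+=-0.0952  a^+=-17.6454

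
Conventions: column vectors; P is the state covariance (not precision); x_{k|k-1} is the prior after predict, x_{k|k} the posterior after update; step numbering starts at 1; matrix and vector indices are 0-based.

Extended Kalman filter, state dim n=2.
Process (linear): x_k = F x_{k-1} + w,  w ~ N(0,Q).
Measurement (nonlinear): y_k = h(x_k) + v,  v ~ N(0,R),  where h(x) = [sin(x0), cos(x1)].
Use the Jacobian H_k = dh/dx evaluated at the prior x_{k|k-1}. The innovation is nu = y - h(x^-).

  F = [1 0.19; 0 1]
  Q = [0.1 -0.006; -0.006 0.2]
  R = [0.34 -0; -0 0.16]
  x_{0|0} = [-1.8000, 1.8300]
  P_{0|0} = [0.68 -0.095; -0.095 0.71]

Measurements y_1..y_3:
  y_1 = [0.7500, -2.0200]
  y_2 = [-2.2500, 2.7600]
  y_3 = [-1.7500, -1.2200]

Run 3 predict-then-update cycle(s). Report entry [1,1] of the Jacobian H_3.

step 1: x^-=[-1.4523, 1.8300]  P^-=[0.7695 0.0339; 0.0339 0.9100]  H_jac=[0.1182 0.0000; 0.0000 -0.9666]  S=[0.3508 -0.0039; -0.0039 1.0102]  K=[0.2590 -0.0314; 0.0018 -0.8707]  nu=[1.7430, -1.7637]  x^+=[-0.9454, 3.3688]  P^+=[0.7449 0.0052; 0.0052 0.1441]
step 2: x^-=[-0.3053, 3.3688]  P^-=[0.8521 0.0266; 0.0266 0.3441]  H_jac=[0.9538 0.0000; 0.0000 0.2253]  S=[1.1151 0.0057; 0.0057 0.1775]  K=[0.7288 0.0103; 0.0205 0.4361]  nu=[-1.9494, 3.7343]  x^+=[-1.6875, 4.9575]  P^+=[0.2598 0.0073; 0.0073 0.3098]
step 3: x^-=[-0.7456, 4.9575]  P^-=[0.3738 0.0602; 0.0602 0.5098]  H_jac=[0.7347 0.0000; 0.0000 0.9701]  S=[0.5417 0.0429; 0.0429 0.6398]  K=[0.5023 0.0576; 0.0205 0.7716]  nu=[-1.0716, -1.4627]  x^+=[-1.3681, 3.8069]  P^+=[0.2325 0.0095; 0.0095 0.1273]

H_jac[1,1] = 0.9701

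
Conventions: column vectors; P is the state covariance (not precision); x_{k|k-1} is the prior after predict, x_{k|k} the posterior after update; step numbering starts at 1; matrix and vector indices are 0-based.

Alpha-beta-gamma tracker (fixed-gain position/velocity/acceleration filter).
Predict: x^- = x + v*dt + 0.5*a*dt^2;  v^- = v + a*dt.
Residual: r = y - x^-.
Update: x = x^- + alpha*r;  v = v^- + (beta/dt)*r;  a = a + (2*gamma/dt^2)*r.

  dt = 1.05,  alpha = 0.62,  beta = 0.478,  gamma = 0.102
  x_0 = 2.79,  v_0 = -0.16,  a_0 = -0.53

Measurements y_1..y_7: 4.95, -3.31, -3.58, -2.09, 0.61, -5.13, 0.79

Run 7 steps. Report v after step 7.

step 1: x_pred=2.3298  r=2.6202  x^+=3.9543  v^+=0.4763  a^+=-0.0452
step 2: x_pred=4.4295  r=-7.7395  x^+=-0.3690  v^+=-3.0945  a^+=-1.4773
step 3: x_pred=-4.4325  r=0.8525  x^+=-3.9040  v^+=-4.2575  a^+=-1.3195
step 4: x_pred=-9.1017  r=7.0117  x^+=-4.7545  v^+=-2.4510  a^+=-0.0221
step 5: x_pred=-7.3402  r=7.9502  x^+=-2.4111  v^+=1.1450  a^+=1.4489
step 6: x_pred=-0.4101  r=-4.7199  x^+=-3.3364  v^+=0.5177  a^+=0.5756
step 7: x_pred=-2.4755  r=3.2655  x^+=-0.4509  v^+=2.6087  a^+=1.1798

v_post = 2.6087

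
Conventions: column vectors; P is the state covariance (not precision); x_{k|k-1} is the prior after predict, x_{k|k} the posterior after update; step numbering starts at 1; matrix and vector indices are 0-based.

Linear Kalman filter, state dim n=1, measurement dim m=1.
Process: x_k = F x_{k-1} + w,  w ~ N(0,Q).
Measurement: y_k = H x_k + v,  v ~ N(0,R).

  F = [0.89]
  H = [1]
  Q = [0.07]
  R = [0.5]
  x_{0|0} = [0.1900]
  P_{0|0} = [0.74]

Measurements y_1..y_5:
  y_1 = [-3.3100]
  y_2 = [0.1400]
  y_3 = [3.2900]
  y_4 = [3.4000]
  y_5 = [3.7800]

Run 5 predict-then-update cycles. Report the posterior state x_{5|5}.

step 1: x^-=[0.1691]  P^-=[0.6562]  S=[1.1562]  K=[0.5675]  nu=[-3.4791]  x^+=[-1.8054]  P^+=[0.2838]
step 2: x^-=[-1.6068]  P^-=[0.2948]  S=[0.7948]  K=[0.3709]  nu=[1.7468]  x^+=[-0.9589]  P^+=[0.1854]
step 3: x^-=[-0.8535]  P^-=[0.2169]  S=[0.7169]  K=[0.3025]  nu=[4.1435]  x^+=[0.4001]  P^+=[0.1513]
step 4: x^-=[0.3561]  P^-=[0.1898]  S=[0.6898]  K=[0.2752]  nu=[3.0439]  x^+=[1.1937]  P^+=[0.1376]
step 5: x^-=[1.0624]  P^-=[0.1790]  S=[0.6790]  K=[0.2636]  nu=[2.7176]  x^+=[1.7788]  P^+=[0.1318]

x_post = [1.7788]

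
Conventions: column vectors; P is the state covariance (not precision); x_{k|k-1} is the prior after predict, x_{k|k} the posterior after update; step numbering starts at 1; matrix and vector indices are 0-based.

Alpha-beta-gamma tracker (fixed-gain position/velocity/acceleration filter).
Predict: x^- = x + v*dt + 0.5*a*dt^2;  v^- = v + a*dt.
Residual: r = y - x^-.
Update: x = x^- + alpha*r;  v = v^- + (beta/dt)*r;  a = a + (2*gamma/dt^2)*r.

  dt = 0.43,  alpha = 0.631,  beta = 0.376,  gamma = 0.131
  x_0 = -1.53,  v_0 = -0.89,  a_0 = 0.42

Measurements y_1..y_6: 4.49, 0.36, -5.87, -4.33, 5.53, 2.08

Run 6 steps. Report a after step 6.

step 1: x_pred=-1.8739  r=6.3639  x^+=2.1417  v^+=4.8553  a^+=9.4375
step 2: x_pred=5.1020  r=-4.7420  x^+=2.1098  v^+=4.7669  a^+=2.7182
step 3: x_pred=4.4109  r=-10.2809  x^+=-2.0764  v^+=-3.0541  a^+=-11.8496
step 4: x_pred=-4.4851  r=0.1551  x^+=-4.3872  v^+=-8.0138  a^+=-11.6299
step 5: x_pred=-8.9083  r=14.4383  x^+=0.2023  v^+=-0.3895  a^+=8.8290
step 6: x_pred=0.8510  r=1.2290  x^+=1.6265  v^+=4.4816  a^+=10.5704

a_post = 10.5704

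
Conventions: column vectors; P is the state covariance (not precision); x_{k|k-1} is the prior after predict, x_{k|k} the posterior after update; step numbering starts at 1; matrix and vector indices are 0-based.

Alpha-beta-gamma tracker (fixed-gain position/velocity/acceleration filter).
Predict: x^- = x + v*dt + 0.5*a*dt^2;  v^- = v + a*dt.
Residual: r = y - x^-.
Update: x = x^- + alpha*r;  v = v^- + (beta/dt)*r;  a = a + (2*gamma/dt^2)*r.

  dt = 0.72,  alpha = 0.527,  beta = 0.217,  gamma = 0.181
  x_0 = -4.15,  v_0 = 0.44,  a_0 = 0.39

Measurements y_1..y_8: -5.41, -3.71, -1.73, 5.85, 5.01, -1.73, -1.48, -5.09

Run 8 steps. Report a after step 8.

step 1: x_pred=-3.7321  r=-1.6779  x^+=-4.6164  v^+=0.2151  a^+=-0.7817
step 2: x_pred=-4.6641  r=0.9541  x^+=-4.1613  v^+=-0.0601  a^+=-0.1154
step 3: x_pred=-4.2345  r=2.5045  x^+=-2.9146  v^+=0.6116  a^+=1.6335
step 4: x_pred=-2.0509  r=7.9009  x^+=2.1129  v^+=4.1689  a^+=7.1507
step 5: x_pred=6.9680  r=-1.9580  x^+=5.9361  v^+=8.7273  a^+=5.7834
step 6: x_pred=13.7189  r=-15.4489  x^+=5.5773  v^+=8.2353  a^+=-5.0045
step 7: x_pred=10.2095  r=-11.6895  x^+=4.0492  v^+=1.1089  a^+=-13.1674
step 8: x_pred=1.4346  r=-6.5246  x^+=-2.0039  v^+=-10.3380  a^+=-17.7235

a_post = -17.7235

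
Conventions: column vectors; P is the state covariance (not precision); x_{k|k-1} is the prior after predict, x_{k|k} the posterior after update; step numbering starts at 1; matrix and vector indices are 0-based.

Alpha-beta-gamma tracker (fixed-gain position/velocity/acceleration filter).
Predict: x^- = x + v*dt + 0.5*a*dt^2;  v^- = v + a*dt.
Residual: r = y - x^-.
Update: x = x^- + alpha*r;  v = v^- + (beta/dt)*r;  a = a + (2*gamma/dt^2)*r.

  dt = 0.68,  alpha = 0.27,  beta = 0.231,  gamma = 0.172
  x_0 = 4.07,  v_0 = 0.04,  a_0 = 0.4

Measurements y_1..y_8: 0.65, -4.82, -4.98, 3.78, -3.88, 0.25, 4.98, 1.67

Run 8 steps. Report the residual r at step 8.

step 1: x_pred=4.1897  r=-3.5397  x^+=3.2340  v^+=-0.8905  a^+=-2.2333
step 2: x_pred=2.1121  r=-6.9321  x^+=0.2404  v^+=-4.7640  a^+=-7.3904
step 3: x_pred=-4.7077  r=-0.2723  x^+=-4.7812  v^+=-9.8820  a^+=-7.5930
step 4: x_pred=-13.2565  r=17.0365  x^+=-8.6566  v^+=-9.2578  a^+=5.0812
step 5: x_pred=-13.7772  r=9.8972  x^+=-11.1049  v^+=-2.4404  a^+=12.4442
step 6: x_pred=-9.8873  r=10.1373  x^+=-7.1503  v^+=9.4653  a^+=19.9858
step 7: x_pred=3.9069  r=1.0731  x^+=4.1966  v^+=23.4202  a^+=20.7842
step 8: x_pred=24.9276  r=-23.2576  x^+=18.6481  v^+=29.6527  a^+=3.4818

resid = -23.2576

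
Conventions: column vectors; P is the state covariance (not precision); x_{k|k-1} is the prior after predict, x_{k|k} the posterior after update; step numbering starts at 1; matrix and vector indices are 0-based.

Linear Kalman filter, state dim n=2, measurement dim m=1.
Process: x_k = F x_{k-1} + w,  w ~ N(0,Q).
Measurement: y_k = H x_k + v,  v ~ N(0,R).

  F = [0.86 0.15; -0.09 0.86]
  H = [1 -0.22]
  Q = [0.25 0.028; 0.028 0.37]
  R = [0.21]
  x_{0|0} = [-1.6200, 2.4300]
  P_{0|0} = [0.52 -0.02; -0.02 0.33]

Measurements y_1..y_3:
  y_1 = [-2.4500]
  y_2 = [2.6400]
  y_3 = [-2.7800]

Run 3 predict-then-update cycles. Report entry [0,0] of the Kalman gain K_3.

step 1: x^-=[-1.0287, 2.2356]  P^-=[0.6369 0.0158; 0.0158 0.6214]  S=[0.8700]  K=[0.7280; -0.1390]  nu=[-0.9295]  x^+=[-1.7054, 2.3648]  P^+=[0.1757 0.1038; 0.1038 0.6046]
step 2: x^-=[-1.1119, 2.1872]  P^-=[0.4204 0.1678; 0.1678 0.8025]  S=[0.5954]  K=[0.6440; -0.0147]  nu=[4.2331]  x^+=[1.6144, 2.1248]  P^+=[0.1734 0.1734; 0.1734 0.8024]
step 3: x^-=[1.7071, 1.6820]  P^-=[0.4410 0.2440; 0.2440 0.9380]  S=[0.5891]  K=[0.6576; 0.0639]  nu=[-4.1170]  x^+=[-1.0002, 1.4189]  P^+=[0.1863 0.2192; 0.2192 0.9356]

K[0,0] = 0.6576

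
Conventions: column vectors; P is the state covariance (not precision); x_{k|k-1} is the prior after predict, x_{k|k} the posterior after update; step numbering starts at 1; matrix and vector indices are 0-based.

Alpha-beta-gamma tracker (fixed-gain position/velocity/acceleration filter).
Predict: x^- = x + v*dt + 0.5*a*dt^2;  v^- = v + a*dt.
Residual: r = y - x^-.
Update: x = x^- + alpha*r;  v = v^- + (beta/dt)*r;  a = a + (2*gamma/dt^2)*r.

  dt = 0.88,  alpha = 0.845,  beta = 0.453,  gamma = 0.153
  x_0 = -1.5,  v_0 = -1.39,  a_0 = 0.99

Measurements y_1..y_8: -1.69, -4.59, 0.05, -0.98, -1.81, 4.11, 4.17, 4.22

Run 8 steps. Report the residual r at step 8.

step 1: x_pred=-2.3399  r=0.6499  x^+=-1.7907  v^+=-0.1843  a^+=1.2468
step 2: x_pred=-1.4701  r=-3.1199  x^+=-4.1064  v^+=-0.6931  a^+=0.0140
step 3: x_pred=-4.7109  r=4.7609  x^+=-0.6879  v^+=1.7700  a^+=1.8953
step 4: x_pred=1.6035  r=-2.5835  x^+=-0.5796  v^+=2.1079  a^+=0.8744
step 5: x_pred=1.6140  r=-3.4240  x^+=-1.2793  v^+=1.1148  a^+=-0.4786
step 6: x_pred=-0.4836  r=4.5936  x^+=3.3980  v^+=3.0583  a^+=1.3366
step 7: x_pred=6.6068  r=-2.4368  x^+=4.5477  v^+=2.9801  a^+=0.3737
step 8: x_pred=7.3148  r=-3.0948  x^+=4.6997  v^+=1.7157  a^+=-0.8493

resid = -3.0948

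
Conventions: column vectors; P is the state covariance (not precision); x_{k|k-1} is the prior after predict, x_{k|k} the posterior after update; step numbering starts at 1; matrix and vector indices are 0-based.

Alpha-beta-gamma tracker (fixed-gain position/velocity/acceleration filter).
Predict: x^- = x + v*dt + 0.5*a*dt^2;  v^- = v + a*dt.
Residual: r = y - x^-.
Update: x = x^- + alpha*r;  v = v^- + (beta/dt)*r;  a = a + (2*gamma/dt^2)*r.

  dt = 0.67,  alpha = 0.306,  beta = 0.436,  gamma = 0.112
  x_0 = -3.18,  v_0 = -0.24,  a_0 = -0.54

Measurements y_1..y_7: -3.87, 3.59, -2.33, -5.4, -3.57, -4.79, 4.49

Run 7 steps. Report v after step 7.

v_post = 0.7224

step 1: x_pred=-3.4620  r=-0.4080  x^+=-3.5869  v^+=-0.8673  a^+=-0.7436
step 2: x_pred=-4.3348  r=7.9248  x^+=-1.9098  v^+=3.7916  a^+=3.2109
step 3: x_pred=1.3512  r=-3.6812  x^+=0.2247  v^+=3.5473  a^+=1.3740
step 4: x_pred=2.9098  r=-8.3098  x^+=0.3670  v^+=-0.9397  a^+=-2.7726
step 5: x_pred=-0.8849  r=-2.6851  x^+=-1.7065  v^+=-4.5447  a^+=-4.1125
step 6: x_pred=-5.6745  r=0.8845  x^+=-5.4038  v^+=-6.7244  a^+=-3.6711
step 7: x_pred=-10.7332  r=15.2232  x^+=-6.0749  v^+=0.7224  a^+=3.9252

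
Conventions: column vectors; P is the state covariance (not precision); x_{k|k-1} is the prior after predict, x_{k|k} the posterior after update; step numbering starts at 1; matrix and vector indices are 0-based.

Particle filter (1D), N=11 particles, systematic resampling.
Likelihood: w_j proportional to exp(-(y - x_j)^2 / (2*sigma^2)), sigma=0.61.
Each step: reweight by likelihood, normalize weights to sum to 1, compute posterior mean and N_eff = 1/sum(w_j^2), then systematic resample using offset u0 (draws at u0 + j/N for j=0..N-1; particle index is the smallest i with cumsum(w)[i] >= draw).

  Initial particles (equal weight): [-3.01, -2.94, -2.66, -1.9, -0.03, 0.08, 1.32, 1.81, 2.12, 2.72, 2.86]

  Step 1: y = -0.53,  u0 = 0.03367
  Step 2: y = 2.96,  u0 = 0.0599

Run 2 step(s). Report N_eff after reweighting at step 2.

N_eff = 8.5699

step 1: w=[0.0002, 0.0003, 0.0016, 0.0567, 0.5050, 0.4286, 0.0071, 0.0005, 0.0001, 0.0000, 0.0000]  mean=-0.0840  Neff=2.2625  idx=[3, 4, 4, 4, 4, 4, 5, 5, 5, 5, 5]
step 2: w=[0.0000, 0.0591, 0.0591, 0.0591, 0.0591, 0.0591, 0.1409, 0.1409, 0.1409, 0.1409, 0.1409]  mean=0.0475  Neff=8.5699  idx=[2, 3, 5, 6, 6, 7, 8, 8, 9, 10, 10]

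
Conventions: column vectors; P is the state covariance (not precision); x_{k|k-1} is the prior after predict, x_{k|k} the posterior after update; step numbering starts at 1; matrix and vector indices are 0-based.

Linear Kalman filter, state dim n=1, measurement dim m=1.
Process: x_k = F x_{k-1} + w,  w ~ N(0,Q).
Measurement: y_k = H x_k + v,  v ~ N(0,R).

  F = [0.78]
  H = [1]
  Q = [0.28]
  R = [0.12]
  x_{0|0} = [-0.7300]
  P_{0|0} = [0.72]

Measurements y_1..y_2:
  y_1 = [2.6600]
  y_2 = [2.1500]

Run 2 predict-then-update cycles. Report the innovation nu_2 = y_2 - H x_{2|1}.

innov = [0.4359]

step 1: x^-=[-0.5694]  P^-=[0.7180]  S=[0.8380]  K=[0.8568]  nu=[3.2294]  x^+=[2.1976]  P^+=[0.1028]
step 2: x^-=[1.7141]  P^-=[0.3426]  S=[0.4626]  K=[0.7406]  nu=[0.4359]  x^+=[2.0369]  P^+=[0.0889]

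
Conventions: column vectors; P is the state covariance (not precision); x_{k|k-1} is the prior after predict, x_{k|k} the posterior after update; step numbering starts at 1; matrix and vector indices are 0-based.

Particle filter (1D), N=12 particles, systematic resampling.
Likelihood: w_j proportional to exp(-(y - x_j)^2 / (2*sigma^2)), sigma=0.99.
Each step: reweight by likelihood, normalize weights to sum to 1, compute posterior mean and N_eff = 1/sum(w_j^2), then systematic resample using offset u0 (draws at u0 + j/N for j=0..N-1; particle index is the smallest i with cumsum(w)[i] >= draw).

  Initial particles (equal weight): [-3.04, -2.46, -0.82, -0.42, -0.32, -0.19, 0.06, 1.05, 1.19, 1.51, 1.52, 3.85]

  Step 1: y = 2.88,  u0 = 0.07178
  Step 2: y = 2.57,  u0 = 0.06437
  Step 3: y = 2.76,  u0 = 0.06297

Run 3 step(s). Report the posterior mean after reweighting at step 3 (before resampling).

step 1: w=[0.0000, 0.0000, 0.0005, 0.0021, 0.0029, 0.0044, 0.0094, 0.0984, 0.1265, 0.2084, 0.2114, 0.3360]  mean=2.1809  Neff=4.4089  idx=[7, 8, 8, 9, 9, 10, 10, 10, 11, 11, 11, 11]
step 2: w=[0.0546, 0.0672, 0.0672, 0.1000, 0.1000, 0.1011, 0.1011, 0.1011, 0.0769, 0.0769, 0.0769, 0.0769]  mean=2.1649  Neff=11.5805  idx=[1, 2, 3, 4, 5, 5, 6, 7, 8, 9, 10, 11]
step 3: w=[0.0519, 0.0519, 0.0823, 0.0823, 0.0833, 0.0833, 0.0833, 0.0833, 0.0996, 0.0996, 0.0996, 0.0996]  mean=2.4122  Neff=11.5786  idx=[1, 2, 3, 4, 5, 6, 7, 8, 9, 10, 10, 11]

post_mean = 2.4122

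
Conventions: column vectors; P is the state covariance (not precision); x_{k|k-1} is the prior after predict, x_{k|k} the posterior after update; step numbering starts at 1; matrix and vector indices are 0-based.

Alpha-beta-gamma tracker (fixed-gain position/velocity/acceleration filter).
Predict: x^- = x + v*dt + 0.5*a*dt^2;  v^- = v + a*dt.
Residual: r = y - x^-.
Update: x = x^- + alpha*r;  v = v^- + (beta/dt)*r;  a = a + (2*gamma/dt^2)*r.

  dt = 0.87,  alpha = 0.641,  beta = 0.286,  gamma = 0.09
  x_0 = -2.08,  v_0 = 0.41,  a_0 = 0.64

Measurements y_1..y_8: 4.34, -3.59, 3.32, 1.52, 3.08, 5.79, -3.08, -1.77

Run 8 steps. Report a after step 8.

step 1: x_pred=-1.4811  r=5.8211  x^+=2.2502  v^+=2.8804  a^+=2.0243
step 2: x_pred=5.5223  r=-9.1123  x^+=-0.3187  v^+=1.6460  a^+=-0.1427
step 3: x_pred=1.0594  r=2.2606  x^+=2.5084  v^+=2.2650  a^+=0.3949
step 4: x_pred=4.6285  r=-3.1085  x^+=2.6359  v^+=1.5868  a^+=-0.3443
step 5: x_pred=3.8861  r=-0.8061  x^+=3.3694  v^+=1.0222  a^+=-0.5360
step 6: x_pred=4.0559  r=1.7341  x^+=5.1674  v^+=1.1259  a^+=-0.1236
step 7: x_pred=6.1002  r=-9.1802  x^+=0.2157  v^+=-1.9995  a^+=-2.3068
step 8: x_pred=-2.3968  r=0.6268  x^+=-1.9950  v^+=-3.8003  a^+=-2.1577

a_post = -2.1577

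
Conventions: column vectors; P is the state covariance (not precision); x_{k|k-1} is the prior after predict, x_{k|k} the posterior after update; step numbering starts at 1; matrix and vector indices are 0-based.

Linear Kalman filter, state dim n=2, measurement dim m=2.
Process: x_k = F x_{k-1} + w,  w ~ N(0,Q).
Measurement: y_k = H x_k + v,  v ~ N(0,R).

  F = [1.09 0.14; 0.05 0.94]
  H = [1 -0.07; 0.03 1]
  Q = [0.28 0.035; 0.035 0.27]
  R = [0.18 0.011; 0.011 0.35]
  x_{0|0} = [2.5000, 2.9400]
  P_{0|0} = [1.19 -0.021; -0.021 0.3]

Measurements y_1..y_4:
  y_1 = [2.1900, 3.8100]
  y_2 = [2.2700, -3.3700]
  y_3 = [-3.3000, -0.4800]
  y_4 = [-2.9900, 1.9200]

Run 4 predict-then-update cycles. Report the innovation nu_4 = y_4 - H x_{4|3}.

innov = [-1.1557, 2.6248]

step 1: x^-=[3.1366, 2.8886]  P^-=[1.6933 0.1177; 0.1177 0.5361]  S=[1.8595 0.1417; 0.1417 0.8947]  K=[0.9028 0.0453; -0.0029 0.6036]  nu=[-0.7444, 0.8273]  x^+=[2.5021, 3.3901]  P^+=[0.1645 0.0209; 0.0209 0.2106]
step 2: x^-=[3.2019, 3.3118]  P^-=[0.4859 0.0932; 0.0932 0.4585]  S=[0.6551 0.0865; 0.0865 0.8145]  K=[0.7244 0.0554; 0.0188 0.5643]  nu=[-0.7001, -6.7779]  x^+=[2.3193, -0.5262]  P^+=[0.1326 0.0234; 0.0234 0.1970]
step 3: x^-=[2.4543, -0.3787]  P^-=[0.4486 0.0923; 0.0923 0.4466]  S=[0.6179 0.0853; 0.0853 0.8026]  K=[0.7078 0.0565; 0.0218 0.5576]  nu=[-5.7808, -0.1749]  x^+=[-1.6471, -0.6022]  P^+=[0.1297 0.0237; 0.0237 0.1947]
step 4: x^-=[-1.8797, -0.6484]  P^-=[0.4451 0.0921; 0.0921 0.4446]  S=[0.6144 0.0852; 0.0852 0.8005]  K=[0.7061 0.0566; 0.0222 0.5565]  nu=[-1.1557, 2.6248]  x^+=[-2.5471, 0.7866]  P^+=[0.1294 0.0237; 0.0237 0.1943]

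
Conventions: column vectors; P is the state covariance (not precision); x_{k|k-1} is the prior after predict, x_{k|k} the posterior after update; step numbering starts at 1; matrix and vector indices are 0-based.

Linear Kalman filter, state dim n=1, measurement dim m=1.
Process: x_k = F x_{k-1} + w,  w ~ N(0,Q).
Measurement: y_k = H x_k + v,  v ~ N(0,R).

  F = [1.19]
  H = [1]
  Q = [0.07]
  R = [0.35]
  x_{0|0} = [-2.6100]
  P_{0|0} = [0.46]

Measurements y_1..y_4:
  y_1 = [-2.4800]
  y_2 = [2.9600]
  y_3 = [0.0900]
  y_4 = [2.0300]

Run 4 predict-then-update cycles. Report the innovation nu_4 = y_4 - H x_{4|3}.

innov = [1.9038]

step 1: x^-=[-3.1059]  P^-=[0.7214]  S=[1.0714]  K=[0.6733]  nu=[0.6259]  x^+=[-2.6845]  P^+=[0.2357]
step 2: x^-=[-3.1945]  P^-=[0.4037]  S=[0.7537]  K=[0.5356]  nu=[6.1545]  x^+=[0.1021]  P^+=[0.1875]
step 3: x^-=[0.1215]  P^-=[0.3355]  S=[0.6855]  K=[0.4894]  nu=[-0.0315]  x^+=[0.1061]  P^+=[0.1713]
step 4: x^-=[0.1262]  P^-=[0.3126]  S=[0.6626]  K=[0.4718]  nu=[1.9038]  x^+=[1.0243]  P^+=[0.1651]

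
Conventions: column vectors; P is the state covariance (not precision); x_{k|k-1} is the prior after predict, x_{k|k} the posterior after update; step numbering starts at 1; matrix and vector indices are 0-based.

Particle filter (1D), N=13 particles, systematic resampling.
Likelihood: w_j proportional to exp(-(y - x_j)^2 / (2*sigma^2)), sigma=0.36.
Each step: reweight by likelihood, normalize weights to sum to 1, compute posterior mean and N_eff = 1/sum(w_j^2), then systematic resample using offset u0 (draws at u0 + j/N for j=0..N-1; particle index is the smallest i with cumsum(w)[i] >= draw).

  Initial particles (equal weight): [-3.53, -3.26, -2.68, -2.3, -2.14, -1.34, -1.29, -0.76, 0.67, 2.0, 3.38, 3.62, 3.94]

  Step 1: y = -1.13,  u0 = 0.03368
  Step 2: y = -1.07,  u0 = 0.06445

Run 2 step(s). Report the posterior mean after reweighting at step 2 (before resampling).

step 1: w=[0.0000, 0.0000, 0.0000, 0.0022, 0.0083, 0.3568, 0.3832, 0.2495, 0.0000, 0.0000, 0.0000, 0.0000, 0.0000]  mean=-1.1849  Neff=2.9716  idx=[5, 5, 5, 5, 5, 6, 6, 6, 6, 6, 7, 7, 7]
step 2: w=[0.0755, 0.0755, 0.0755, 0.0755, 0.0755, 0.0830, 0.0830, 0.0830, 0.0830, 0.0830, 0.0691, 0.0691, 0.0691]  mean=-1.1991  Neff=12.9360  idx=[0, 1, 2, 3, 4, 5, 6, 7, 8, 9, 10, 11, 12]

post_mean = -1.1991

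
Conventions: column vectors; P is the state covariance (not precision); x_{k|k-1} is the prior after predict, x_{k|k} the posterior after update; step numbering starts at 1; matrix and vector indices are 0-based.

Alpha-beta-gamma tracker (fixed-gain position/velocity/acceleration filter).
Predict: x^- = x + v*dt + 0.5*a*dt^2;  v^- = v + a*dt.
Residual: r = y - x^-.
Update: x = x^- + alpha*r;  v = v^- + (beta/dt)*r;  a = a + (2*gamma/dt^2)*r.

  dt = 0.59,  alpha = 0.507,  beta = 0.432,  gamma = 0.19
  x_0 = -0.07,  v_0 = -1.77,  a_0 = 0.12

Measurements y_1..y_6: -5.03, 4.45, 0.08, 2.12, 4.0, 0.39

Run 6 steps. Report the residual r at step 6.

resid = -9.3950

step 1: x_pred=-1.0934  r=-3.9366  x^+=-3.0893  v^+=-4.5816  a^+=-4.1773
step 2: x_pred=-6.5195  r=10.9695  x^+=-0.9579  v^+=0.9857  a^+=7.7974
step 3: x_pred=0.9807  r=-0.9007  x^+=0.5241  v^+=4.9266  a^+=6.8141
step 4: x_pred=4.6167  r=-2.4967  x^+=3.3509  v^+=7.1188  a^+=4.0885
step 5: x_pred=8.2626  r=-4.2626  x^+=6.1015  v^+=6.4099  a^+=-0.5647
step 6: x_pred=9.7850  r=-9.3950  x^+=5.0218  v^+=-0.8023  a^+=-10.8207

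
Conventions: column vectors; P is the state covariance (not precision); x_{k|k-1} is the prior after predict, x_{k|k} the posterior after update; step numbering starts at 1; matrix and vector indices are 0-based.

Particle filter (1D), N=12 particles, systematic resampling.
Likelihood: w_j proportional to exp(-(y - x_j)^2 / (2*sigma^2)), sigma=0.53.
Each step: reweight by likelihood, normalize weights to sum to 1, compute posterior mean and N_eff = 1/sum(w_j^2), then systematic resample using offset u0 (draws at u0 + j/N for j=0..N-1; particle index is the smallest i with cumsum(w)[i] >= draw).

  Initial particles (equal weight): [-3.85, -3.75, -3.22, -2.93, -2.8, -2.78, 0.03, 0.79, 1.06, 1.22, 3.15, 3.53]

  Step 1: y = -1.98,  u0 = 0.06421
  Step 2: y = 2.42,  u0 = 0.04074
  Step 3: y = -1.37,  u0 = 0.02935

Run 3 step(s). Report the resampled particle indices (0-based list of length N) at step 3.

resampled_idx = [0, 1, 2, 3, 4, 5, 6, 7, 8, 9, 10, 11]

step 1: w=[0.0022, 0.0042, 0.0724, 0.2244, 0.3379, 0.3580, 0.0008, 0.0000, 0.0000, 0.0000, 0.0000, 0.0000]  mean=-2.8564  Neff=3.3562  idx=[2, 3, 3, 4, 4, 4, 4, 5, 5, 5, 5, 5]
step 2: w=[0.0000, 0.0076, 0.0076, 0.0876, 0.0876, 0.0876, 0.0876, 0.1269, 0.1269, 0.1269, 0.1269, 0.1269]  mean=-2.7893  Neff=8.9838  idx=[3, 4, 5, 6, 7, 7, 8, 9, 9, 10, 11, 11]
step 3: w=[0.0778, 0.0778, 0.0778, 0.0778, 0.0861, 0.0861, 0.0861, 0.0861, 0.0861, 0.0861, 0.0861, 0.0861]  mean=-2.7862  Neff=11.9737  idx=[0, 1, 2, 3, 4, 5, 6, 7, 8, 9, 10, 11]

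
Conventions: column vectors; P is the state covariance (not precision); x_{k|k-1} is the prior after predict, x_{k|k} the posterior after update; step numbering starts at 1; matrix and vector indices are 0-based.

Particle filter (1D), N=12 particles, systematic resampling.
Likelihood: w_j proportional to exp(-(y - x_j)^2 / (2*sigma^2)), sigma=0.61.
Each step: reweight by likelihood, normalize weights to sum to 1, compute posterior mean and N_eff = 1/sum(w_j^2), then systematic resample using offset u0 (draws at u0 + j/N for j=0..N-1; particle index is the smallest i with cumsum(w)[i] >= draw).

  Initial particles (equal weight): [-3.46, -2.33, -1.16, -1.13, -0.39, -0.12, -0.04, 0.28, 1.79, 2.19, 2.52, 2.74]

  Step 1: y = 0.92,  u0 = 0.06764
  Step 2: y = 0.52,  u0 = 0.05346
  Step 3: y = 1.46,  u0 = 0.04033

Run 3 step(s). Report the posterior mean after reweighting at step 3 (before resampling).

post_mean = 0.8706

step 1: w=[0.0000, 0.0000, 0.0017, 0.0020, 0.0577, 0.1354, 0.1679, 0.3341, 0.2095, 0.0663, 0.0186, 0.0068]  mean=0.6293  Neff=4.7589  idx=[5, 5, 6, 6, 7, 7, 7, 7, 8, 8, 8, 10]
step 2: w=[0.0885, 0.0885, 0.1007, 0.1007, 0.1420, 0.1420, 0.1420, 0.1420, 0.0176, 0.0176, 0.0176, 0.0007]  mean=0.2259  Neff=8.5051  idx=[0, 1, 2, 3, 4, 4, 5, 5, 6, 6, 7, 9]
step 3: w=[0.0166, 0.0166, 0.0231, 0.0231, 0.0730, 0.0730, 0.0730, 0.0730, 0.0730, 0.0730, 0.0730, 0.4097]  mean=0.8706  Neff=4.8369  idx=[2, 4, 5, 6, 8, 9, 10, 11, 11, 11, 11, 11]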